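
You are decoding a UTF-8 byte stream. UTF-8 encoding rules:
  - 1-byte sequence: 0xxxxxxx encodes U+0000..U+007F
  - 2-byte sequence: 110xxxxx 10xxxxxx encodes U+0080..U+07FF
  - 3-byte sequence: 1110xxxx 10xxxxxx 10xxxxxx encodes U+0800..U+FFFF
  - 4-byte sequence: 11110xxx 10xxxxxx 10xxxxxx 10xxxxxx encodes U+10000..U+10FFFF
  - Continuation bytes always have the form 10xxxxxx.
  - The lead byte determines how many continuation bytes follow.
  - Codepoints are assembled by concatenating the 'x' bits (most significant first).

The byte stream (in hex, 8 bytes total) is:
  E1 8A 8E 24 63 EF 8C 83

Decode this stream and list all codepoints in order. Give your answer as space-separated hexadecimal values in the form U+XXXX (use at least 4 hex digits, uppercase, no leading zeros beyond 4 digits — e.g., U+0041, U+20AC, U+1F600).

Answer: U+128E U+0024 U+0063 U+F303

Derivation:
Byte[0]=E1: 3-byte lead, need 2 cont bytes. acc=0x1
Byte[1]=8A: continuation. acc=(acc<<6)|0x0A=0x4A
Byte[2]=8E: continuation. acc=(acc<<6)|0x0E=0x128E
Completed: cp=U+128E (starts at byte 0)
Byte[3]=24: 1-byte ASCII. cp=U+0024
Byte[4]=63: 1-byte ASCII. cp=U+0063
Byte[5]=EF: 3-byte lead, need 2 cont bytes. acc=0xF
Byte[6]=8C: continuation. acc=(acc<<6)|0x0C=0x3CC
Byte[7]=83: continuation. acc=(acc<<6)|0x03=0xF303
Completed: cp=U+F303 (starts at byte 5)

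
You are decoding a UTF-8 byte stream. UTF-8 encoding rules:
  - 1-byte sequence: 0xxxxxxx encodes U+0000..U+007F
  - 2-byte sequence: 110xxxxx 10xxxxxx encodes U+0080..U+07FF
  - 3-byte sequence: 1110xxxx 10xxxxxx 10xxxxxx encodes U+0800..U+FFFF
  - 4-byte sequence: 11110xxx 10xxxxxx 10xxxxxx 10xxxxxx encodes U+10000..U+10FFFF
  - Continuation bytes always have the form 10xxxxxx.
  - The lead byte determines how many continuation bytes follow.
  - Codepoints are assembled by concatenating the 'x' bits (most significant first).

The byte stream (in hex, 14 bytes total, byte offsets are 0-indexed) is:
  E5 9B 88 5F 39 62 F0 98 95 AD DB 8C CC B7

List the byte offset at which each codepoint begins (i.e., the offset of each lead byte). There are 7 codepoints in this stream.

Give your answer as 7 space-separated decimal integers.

Answer: 0 3 4 5 6 10 12

Derivation:
Byte[0]=E5: 3-byte lead, need 2 cont bytes. acc=0x5
Byte[1]=9B: continuation. acc=(acc<<6)|0x1B=0x15B
Byte[2]=88: continuation. acc=(acc<<6)|0x08=0x56C8
Completed: cp=U+56C8 (starts at byte 0)
Byte[3]=5F: 1-byte ASCII. cp=U+005F
Byte[4]=39: 1-byte ASCII. cp=U+0039
Byte[5]=62: 1-byte ASCII. cp=U+0062
Byte[6]=F0: 4-byte lead, need 3 cont bytes. acc=0x0
Byte[7]=98: continuation. acc=(acc<<6)|0x18=0x18
Byte[8]=95: continuation. acc=(acc<<6)|0x15=0x615
Byte[9]=AD: continuation. acc=(acc<<6)|0x2D=0x1856D
Completed: cp=U+1856D (starts at byte 6)
Byte[10]=DB: 2-byte lead, need 1 cont bytes. acc=0x1B
Byte[11]=8C: continuation. acc=(acc<<6)|0x0C=0x6CC
Completed: cp=U+06CC (starts at byte 10)
Byte[12]=CC: 2-byte lead, need 1 cont bytes. acc=0xC
Byte[13]=B7: continuation. acc=(acc<<6)|0x37=0x337
Completed: cp=U+0337 (starts at byte 12)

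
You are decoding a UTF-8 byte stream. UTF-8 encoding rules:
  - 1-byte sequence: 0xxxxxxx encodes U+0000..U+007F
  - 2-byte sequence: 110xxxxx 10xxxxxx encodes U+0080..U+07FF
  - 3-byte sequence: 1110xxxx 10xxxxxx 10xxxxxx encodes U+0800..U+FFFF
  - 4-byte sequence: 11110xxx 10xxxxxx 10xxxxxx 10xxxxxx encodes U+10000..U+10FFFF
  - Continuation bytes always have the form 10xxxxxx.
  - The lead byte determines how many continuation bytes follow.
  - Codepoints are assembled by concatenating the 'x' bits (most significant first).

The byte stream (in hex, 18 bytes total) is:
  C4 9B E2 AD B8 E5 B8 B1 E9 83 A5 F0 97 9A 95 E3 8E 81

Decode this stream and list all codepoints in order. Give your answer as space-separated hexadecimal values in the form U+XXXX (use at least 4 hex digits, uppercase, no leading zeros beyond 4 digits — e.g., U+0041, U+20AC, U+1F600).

Byte[0]=C4: 2-byte lead, need 1 cont bytes. acc=0x4
Byte[1]=9B: continuation. acc=(acc<<6)|0x1B=0x11B
Completed: cp=U+011B (starts at byte 0)
Byte[2]=E2: 3-byte lead, need 2 cont bytes. acc=0x2
Byte[3]=AD: continuation. acc=(acc<<6)|0x2D=0xAD
Byte[4]=B8: continuation. acc=(acc<<6)|0x38=0x2B78
Completed: cp=U+2B78 (starts at byte 2)
Byte[5]=E5: 3-byte lead, need 2 cont bytes. acc=0x5
Byte[6]=B8: continuation. acc=(acc<<6)|0x38=0x178
Byte[7]=B1: continuation. acc=(acc<<6)|0x31=0x5E31
Completed: cp=U+5E31 (starts at byte 5)
Byte[8]=E9: 3-byte lead, need 2 cont bytes. acc=0x9
Byte[9]=83: continuation. acc=(acc<<6)|0x03=0x243
Byte[10]=A5: continuation. acc=(acc<<6)|0x25=0x90E5
Completed: cp=U+90E5 (starts at byte 8)
Byte[11]=F0: 4-byte lead, need 3 cont bytes. acc=0x0
Byte[12]=97: continuation. acc=(acc<<6)|0x17=0x17
Byte[13]=9A: continuation. acc=(acc<<6)|0x1A=0x5DA
Byte[14]=95: continuation. acc=(acc<<6)|0x15=0x17695
Completed: cp=U+17695 (starts at byte 11)
Byte[15]=E3: 3-byte lead, need 2 cont bytes. acc=0x3
Byte[16]=8E: continuation. acc=(acc<<6)|0x0E=0xCE
Byte[17]=81: continuation. acc=(acc<<6)|0x01=0x3381
Completed: cp=U+3381 (starts at byte 15)

Answer: U+011B U+2B78 U+5E31 U+90E5 U+17695 U+3381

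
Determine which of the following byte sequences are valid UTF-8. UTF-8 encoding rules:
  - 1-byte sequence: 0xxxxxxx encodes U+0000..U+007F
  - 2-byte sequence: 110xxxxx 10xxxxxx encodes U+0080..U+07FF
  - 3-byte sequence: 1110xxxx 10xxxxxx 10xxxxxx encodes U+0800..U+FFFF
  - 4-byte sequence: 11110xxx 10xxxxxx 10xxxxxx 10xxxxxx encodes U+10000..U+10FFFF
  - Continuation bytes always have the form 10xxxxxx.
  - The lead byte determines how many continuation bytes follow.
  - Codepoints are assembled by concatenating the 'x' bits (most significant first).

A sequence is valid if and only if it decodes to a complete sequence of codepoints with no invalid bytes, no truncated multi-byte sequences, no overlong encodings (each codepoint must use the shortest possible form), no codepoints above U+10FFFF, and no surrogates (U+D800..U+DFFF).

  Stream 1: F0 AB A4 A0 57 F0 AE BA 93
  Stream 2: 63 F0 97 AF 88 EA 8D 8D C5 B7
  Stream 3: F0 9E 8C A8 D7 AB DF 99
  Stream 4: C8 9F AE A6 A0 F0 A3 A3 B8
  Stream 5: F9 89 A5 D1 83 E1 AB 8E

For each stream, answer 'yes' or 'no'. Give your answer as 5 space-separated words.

Answer: yes yes yes no no

Derivation:
Stream 1: decodes cleanly. VALID
Stream 2: decodes cleanly. VALID
Stream 3: decodes cleanly. VALID
Stream 4: error at byte offset 2. INVALID
Stream 5: error at byte offset 0. INVALID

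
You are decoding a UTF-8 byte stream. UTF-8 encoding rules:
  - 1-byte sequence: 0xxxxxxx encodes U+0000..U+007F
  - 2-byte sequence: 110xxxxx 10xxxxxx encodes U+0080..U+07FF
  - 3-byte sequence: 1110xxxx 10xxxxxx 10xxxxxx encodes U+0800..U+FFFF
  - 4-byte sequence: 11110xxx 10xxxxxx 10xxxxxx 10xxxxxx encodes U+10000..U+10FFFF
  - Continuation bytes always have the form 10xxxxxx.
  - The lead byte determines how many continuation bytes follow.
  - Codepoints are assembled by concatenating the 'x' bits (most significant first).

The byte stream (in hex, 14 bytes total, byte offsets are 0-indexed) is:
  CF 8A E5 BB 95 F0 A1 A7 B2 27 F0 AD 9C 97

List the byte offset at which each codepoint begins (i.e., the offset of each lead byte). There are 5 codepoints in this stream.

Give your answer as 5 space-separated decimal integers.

Answer: 0 2 5 9 10

Derivation:
Byte[0]=CF: 2-byte lead, need 1 cont bytes. acc=0xF
Byte[1]=8A: continuation. acc=(acc<<6)|0x0A=0x3CA
Completed: cp=U+03CA (starts at byte 0)
Byte[2]=E5: 3-byte lead, need 2 cont bytes. acc=0x5
Byte[3]=BB: continuation. acc=(acc<<6)|0x3B=0x17B
Byte[4]=95: continuation. acc=(acc<<6)|0x15=0x5ED5
Completed: cp=U+5ED5 (starts at byte 2)
Byte[5]=F0: 4-byte lead, need 3 cont bytes. acc=0x0
Byte[6]=A1: continuation. acc=(acc<<6)|0x21=0x21
Byte[7]=A7: continuation. acc=(acc<<6)|0x27=0x867
Byte[8]=B2: continuation. acc=(acc<<6)|0x32=0x219F2
Completed: cp=U+219F2 (starts at byte 5)
Byte[9]=27: 1-byte ASCII. cp=U+0027
Byte[10]=F0: 4-byte lead, need 3 cont bytes. acc=0x0
Byte[11]=AD: continuation. acc=(acc<<6)|0x2D=0x2D
Byte[12]=9C: continuation. acc=(acc<<6)|0x1C=0xB5C
Byte[13]=97: continuation. acc=(acc<<6)|0x17=0x2D717
Completed: cp=U+2D717 (starts at byte 10)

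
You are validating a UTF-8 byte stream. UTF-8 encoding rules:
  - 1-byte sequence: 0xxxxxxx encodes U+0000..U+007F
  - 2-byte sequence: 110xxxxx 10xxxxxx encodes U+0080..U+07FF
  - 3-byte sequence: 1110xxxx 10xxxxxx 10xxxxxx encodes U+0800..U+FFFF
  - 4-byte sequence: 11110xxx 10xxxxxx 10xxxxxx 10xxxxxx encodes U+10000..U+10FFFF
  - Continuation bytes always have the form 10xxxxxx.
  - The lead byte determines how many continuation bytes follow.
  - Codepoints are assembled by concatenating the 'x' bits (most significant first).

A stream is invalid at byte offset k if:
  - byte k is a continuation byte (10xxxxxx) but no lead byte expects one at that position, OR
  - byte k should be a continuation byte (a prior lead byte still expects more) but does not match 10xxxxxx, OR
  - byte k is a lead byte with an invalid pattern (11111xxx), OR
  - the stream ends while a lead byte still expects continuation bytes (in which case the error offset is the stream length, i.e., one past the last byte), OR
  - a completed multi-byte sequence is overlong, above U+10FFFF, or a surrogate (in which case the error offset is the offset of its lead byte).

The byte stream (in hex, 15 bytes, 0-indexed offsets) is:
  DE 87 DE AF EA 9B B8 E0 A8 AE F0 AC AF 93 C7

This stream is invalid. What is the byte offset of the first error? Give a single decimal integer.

Answer: 15

Derivation:
Byte[0]=DE: 2-byte lead, need 1 cont bytes. acc=0x1E
Byte[1]=87: continuation. acc=(acc<<6)|0x07=0x787
Completed: cp=U+0787 (starts at byte 0)
Byte[2]=DE: 2-byte lead, need 1 cont bytes. acc=0x1E
Byte[3]=AF: continuation. acc=(acc<<6)|0x2F=0x7AF
Completed: cp=U+07AF (starts at byte 2)
Byte[4]=EA: 3-byte lead, need 2 cont bytes. acc=0xA
Byte[5]=9B: continuation. acc=(acc<<6)|0x1B=0x29B
Byte[6]=B8: continuation. acc=(acc<<6)|0x38=0xA6F8
Completed: cp=U+A6F8 (starts at byte 4)
Byte[7]=E0: 3-byte lead, need 2 cont bytes. acc=0x0
Byte[8]=A8: continuation. acc=(acc<<6)|0x28=0x28
Byte[9]=AE: continuation. acc=(acc<<6)|0x2E=0xA2E
Completed: cp=U+0A2E (starts at byte 7)
Byte[10]=F0: 4-byte lead, need 3 cont bytes. acc=0x0
Byte[11]=AC: continuation. acc=(acc<<6)|0x2C=0x2C
Byte[12]=AF: continuation. acc=(acc<<6)|0x2F=0xB2F
Byte[13]=93: continuation. acc=(acc<<6)|0x13=0x2CBD3
Completed: cp=U+2CBD3 (starts at byte 10)
Byte[14]=C7: 2-byte lead, need 1 cont bytes. acc=0x7
Byte[15]: stream ended, expected continuation. INVALID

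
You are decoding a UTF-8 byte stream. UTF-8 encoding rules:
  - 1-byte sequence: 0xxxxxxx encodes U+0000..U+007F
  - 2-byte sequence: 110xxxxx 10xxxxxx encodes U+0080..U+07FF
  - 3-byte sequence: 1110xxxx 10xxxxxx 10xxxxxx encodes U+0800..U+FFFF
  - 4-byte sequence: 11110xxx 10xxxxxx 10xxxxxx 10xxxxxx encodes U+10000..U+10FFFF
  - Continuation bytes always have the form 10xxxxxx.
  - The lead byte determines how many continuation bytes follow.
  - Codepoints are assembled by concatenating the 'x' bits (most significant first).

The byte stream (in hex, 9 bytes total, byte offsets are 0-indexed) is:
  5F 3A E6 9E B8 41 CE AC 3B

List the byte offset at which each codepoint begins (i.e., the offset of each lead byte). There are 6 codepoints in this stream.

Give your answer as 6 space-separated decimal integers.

Answer: 0 1 2 5 6 8

Derivation:
Byte[0]=5F: 1-byte ASCII. cp=U+005F
Byte[1]=3A: 1-byte ASCII. cp=U+003A
Byte[2]=E6: 3-byte lead, need 2 cont bytes. acc=0x6
Byte[3]=9E: continuation. acc=(acc<<6)|0x1E=0x19E
Byte[4]=B8: continuation. acc=(acc<<6)|0x38=0x67B8
Completed: cp=U+67B8 (starts at byte 2)
Byte[5]=41: 1-byte ASCII. cp=U+0041
Byte[6]=CE: 2-byte lead, need 1 cont bytes. acc=0xE
Byte[7]=AC: continuation. acc=(acc<<6)|0x2C=0x3AC
Completed: cp=U+03AC (starts at byte 6)
Byte[8]=3B: 1-byte ASCII. cp=U+003B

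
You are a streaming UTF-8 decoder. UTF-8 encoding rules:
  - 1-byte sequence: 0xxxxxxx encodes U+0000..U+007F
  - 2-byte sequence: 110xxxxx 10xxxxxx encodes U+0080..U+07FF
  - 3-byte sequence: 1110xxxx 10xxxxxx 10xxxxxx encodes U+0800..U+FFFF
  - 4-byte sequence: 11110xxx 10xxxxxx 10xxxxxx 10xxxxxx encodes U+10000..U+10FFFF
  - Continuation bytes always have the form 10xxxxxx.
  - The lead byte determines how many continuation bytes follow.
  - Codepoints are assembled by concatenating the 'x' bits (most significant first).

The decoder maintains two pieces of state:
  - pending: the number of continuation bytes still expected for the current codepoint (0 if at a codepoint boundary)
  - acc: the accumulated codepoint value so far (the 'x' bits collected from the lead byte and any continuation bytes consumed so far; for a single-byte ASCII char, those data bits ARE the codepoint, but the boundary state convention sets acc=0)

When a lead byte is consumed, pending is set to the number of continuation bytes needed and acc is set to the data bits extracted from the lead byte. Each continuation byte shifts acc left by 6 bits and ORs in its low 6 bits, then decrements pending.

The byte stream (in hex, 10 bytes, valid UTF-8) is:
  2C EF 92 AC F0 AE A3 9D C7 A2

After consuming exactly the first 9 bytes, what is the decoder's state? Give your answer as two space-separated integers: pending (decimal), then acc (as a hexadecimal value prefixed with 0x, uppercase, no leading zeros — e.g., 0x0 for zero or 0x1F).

Byte[0]=2C: 1-byte. pending=0, acc=0x0
Byte[1]=EF: 3-byte lead. pending=2, acc=0xF
Byte[2]=92: continuation. acc=(acc<<6)|0x12=0x3D2, pending=1
Byte[3]=AC: continuation. acc=(acc<<6)|0x2C=0xF4AC, pending=0
Byte[4]=F0: 4-byte lead. pending=3, acc=0x0
Byte[5]=AE: continuation. acc=(acc<<6)|0x2E=0x2E, pending=2
Byte[6]=A3: continuation. acc=(acc<<6)|0x23=0xBA3, pending=1
Byte[7]=9D: continuation. acc=(acc<<6)|0x1D=0x2E8DD, pending=0
Byte[8]=C7: 2-byte lead. pending=1, acc=0x7

Answer: 1 0x7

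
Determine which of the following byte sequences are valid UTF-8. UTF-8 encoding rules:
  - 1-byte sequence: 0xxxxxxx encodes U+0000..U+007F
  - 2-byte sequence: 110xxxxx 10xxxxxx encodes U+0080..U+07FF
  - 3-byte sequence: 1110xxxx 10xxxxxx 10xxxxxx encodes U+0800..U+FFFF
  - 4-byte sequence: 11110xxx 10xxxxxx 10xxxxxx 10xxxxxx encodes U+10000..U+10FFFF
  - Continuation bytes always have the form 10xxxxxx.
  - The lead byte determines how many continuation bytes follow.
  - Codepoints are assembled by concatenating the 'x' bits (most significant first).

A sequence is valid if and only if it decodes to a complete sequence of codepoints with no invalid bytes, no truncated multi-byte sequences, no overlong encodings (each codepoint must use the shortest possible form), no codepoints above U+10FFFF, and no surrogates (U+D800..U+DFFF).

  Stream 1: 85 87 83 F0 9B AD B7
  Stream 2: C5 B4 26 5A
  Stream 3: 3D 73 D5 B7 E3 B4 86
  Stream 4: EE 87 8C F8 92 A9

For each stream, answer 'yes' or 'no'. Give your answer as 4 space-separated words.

Answer: no yes yes no

Derivation:
Stream 1: error at byte offset 0. INVALID
Stream 2: decodes cleanly. VALID
Stream 3: decodes cleanly. VALID
Stream 4: error at byte offset 3. INVALID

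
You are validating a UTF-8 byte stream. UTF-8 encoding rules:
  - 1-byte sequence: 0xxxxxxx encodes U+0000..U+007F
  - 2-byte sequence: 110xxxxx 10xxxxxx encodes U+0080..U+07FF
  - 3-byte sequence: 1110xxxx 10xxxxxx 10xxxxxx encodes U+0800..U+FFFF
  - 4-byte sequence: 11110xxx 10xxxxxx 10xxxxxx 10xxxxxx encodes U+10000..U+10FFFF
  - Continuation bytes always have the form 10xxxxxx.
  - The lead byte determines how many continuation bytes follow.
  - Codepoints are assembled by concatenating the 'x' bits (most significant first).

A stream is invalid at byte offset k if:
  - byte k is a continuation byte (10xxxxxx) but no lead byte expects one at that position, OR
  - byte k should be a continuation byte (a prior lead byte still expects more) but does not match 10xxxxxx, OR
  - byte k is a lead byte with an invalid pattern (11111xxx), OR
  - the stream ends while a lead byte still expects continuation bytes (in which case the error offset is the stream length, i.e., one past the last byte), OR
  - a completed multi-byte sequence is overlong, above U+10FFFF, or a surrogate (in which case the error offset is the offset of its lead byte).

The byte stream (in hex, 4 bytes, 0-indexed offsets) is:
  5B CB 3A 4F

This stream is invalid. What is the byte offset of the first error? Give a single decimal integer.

Byte[0]=5B: 1-byte ASCII. cp=U+005B
Byte[1]=CB: 2-byte lead, need 1 cont bytes. acc=0xB
Byte[2]=3A: expected 10xxxxxx continuation. INVALID

Answer: 2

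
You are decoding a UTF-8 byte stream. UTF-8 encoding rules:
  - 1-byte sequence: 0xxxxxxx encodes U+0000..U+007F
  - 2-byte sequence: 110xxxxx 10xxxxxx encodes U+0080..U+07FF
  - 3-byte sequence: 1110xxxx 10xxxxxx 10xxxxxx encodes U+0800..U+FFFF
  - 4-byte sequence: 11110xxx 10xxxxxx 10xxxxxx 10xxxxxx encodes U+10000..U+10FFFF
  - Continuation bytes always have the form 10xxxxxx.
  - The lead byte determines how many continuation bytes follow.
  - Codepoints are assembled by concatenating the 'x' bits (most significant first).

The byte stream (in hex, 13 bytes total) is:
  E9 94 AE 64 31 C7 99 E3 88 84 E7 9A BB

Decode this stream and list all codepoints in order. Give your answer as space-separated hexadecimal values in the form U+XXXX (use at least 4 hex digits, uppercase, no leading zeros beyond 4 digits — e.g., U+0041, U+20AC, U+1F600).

Byte[0]=E9: 3-byte lead, need 2 cont bytes. acc=0x9
Byte[1]=94: continuation. acc=(acc<<6)|0x14=0x254
Byte[2]=AE: continuation. acc=(acc<<6)|0x2E=0x952E
Completed: cp=U+952E (starts at byte 0)
Byte[3]=64: 1-byte ASCII. cp=U+0064
Byte[4]=31: 1-byte ASCII. cp=U+0031
Byte[5]=C7: 2-byte lead, need 1 cont bytes. acc=0x7
Byte[6]=99: continuation. acc=(acc<<6)|0x19=0x1D9
Completed: cp=U+01D9 (starts at byte 5)
Byte[7]=E3: 3-byte lead, need 2 cont bytes. acc=0x3
Byte[8]=88: continuation. acc=(acc<<6)|0x08=0xC8
Byte[9]=84: continuation. acc=(acc<<6)|0x04=0x3204
Completed: cp=U+3204 (starts at byte 7)
Byte[10]=E7: 3-byte lead, need 2 cont bytes. acc=0x7
Byte[11]=9A: continuation. acc=(acc<<6)|0x1A=0x1DA
Byte[12]=BB: continuation. acc=(acc<<6)|0x3B=0x76BB
Completed: cp=U+76BB (starts at byte 10)

Answer: U+952E U+0064 U+0031 U+01D9 U+3204 U+76BB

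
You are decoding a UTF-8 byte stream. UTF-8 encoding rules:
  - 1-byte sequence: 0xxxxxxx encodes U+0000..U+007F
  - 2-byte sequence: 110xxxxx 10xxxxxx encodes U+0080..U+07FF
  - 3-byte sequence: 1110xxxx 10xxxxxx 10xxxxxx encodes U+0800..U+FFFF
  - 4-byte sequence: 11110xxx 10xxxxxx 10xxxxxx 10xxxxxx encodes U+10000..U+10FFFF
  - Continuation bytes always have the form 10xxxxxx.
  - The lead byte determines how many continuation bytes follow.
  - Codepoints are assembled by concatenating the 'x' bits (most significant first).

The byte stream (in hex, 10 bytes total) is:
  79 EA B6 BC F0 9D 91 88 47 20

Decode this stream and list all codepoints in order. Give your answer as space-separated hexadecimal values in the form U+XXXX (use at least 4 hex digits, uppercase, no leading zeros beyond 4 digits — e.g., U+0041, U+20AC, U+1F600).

Byte[0]=79: 1-byte ASCII. cp=U+0079
Byte[1]=EA: 3-byte lead, need 2 cont bytes. acc=0xA
Byte[2]=B6: continuation. acc=(acc<<6)|0x36=0x2B6
Byte[3]=BC: continuation. acc=(acc<<6)|0x3C=0xADBC
Completed: cp=U+ADBC (starts at byte 1)
Byte[4]=F0: 4-byte lead, need 3 cont bytes. acc=0x0
Byte[5]=9D: continuation. acc=(acc<<6)|0x1D=0x1D
Byte[6]=91: continuation. acc=(acc<<6)|0x11=0x751
Byte[7]=88: continuation. acc=(acc<<6)|0x08=0x1D448
Completed: cp=U+1D448 (starts at byte 4)
Byte[8]=47: 1-byte ASCII. cp=U+0047
Byte[9]=20: 1-byte ASCII. cp=U+0020

Answer: U+0079 U+ADBC U+1D448 U+0047 U+0020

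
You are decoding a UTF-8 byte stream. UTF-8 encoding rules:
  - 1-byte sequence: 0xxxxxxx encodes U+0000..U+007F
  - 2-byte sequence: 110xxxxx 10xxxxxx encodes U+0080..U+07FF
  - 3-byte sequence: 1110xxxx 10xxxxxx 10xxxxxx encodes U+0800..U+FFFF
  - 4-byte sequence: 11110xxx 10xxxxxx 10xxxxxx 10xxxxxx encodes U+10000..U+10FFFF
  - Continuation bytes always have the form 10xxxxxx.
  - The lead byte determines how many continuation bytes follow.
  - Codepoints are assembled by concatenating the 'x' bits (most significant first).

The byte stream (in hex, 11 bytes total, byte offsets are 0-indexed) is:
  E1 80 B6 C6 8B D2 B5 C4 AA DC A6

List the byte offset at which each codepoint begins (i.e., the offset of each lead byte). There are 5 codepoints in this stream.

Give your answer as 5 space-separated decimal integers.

Answer: 0 3 5 7 9

Derivation:
Byte[0]=E1: 3-byte lead, need 2 cont bytes. acc=0x1
Byte[1]=80: continuation. acc=(acc<<6)|0x00=0x40
Byte[2]=B6: continuation. acc=(acc<<6)|0x36=0x1036
Completed: cp=U+1036 (starts at byte 0)
Byte[3]=C6: 2-byte lead, need 1 cont bytes. acc=0x6
Byte[4]=8B: continuation. acc=(acc<<6)|0x0B=0x18B
Completed: cp=U+018B (starts at byte 3)
Byte[5]=D2: 2-byte lead, need 1 cont bytes. acc=0x12
Byte[6]=B5: continuation. acc=(acc<<6)|0x35=0x4B5
Completed: cp=U+04B5 (starts at byte 5)
Byte[7]=C4: 2-byte lead, need 1 cont bytes. acc=0x4
Byte[8]=AA: continuation. acc=(acc<<6)|0x2A=0x12A
Completed: cp=U+012A (starts at byte 7)
Byte[9]=DC: 2-byte lead, need 1 cont bytes. acc=0x1C
Byte[10]=A6: continuation. acc=(acc<<6)|0x26=0x726
Completed: cp=U+0726 (starts at byte 9)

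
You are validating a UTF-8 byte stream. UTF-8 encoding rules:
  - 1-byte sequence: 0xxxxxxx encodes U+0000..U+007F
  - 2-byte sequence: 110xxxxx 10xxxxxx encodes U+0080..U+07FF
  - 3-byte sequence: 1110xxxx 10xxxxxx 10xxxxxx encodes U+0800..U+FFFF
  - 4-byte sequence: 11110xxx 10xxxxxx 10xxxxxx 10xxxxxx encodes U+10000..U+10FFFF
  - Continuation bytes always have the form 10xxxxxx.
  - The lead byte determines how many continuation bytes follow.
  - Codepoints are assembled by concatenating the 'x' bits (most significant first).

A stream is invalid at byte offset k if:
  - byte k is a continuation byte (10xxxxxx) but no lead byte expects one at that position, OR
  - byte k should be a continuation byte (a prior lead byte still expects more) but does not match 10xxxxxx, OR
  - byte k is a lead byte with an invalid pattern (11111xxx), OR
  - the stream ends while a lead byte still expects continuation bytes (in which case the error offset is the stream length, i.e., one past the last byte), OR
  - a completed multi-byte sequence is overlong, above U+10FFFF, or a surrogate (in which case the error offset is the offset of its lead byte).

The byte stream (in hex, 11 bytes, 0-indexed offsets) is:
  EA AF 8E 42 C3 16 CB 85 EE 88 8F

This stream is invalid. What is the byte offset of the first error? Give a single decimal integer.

Answer: 5

Derivation:
Byte[0]=EA: 3-byte lead, need 2 cont bytes. acc=0xA
Byte[1]=AF: continuation. acc=(acc<<6)|0x2F=0x2AF
Byte[2]=8E: continuation. acc=(acc<<6)|0x0E=0xABCE
Completed: cp=U+ABCE (starts at byte 0)
Byte[3]=42: 1-byte ASCII. cp=U+0042
Byte[4]=C3: 2-byte lead, need 1 cont bytes. acc=0x3
Byte[5]=16: expected 10xxxxxx continuation. INVALID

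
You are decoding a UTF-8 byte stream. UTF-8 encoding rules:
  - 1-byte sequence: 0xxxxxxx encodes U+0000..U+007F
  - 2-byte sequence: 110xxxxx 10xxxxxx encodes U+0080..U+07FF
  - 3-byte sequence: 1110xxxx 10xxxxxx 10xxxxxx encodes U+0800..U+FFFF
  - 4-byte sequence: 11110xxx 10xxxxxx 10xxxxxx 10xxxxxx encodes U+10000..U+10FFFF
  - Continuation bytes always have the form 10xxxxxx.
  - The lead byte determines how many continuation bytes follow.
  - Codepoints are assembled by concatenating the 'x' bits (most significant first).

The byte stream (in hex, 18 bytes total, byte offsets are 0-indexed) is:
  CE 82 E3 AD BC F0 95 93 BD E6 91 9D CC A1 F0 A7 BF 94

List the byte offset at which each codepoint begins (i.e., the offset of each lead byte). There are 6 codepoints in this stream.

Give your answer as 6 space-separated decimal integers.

Byte[0]=CE: 2-byte lead, need 1 cont bytes. acc=0xE
Byte[1]=82: continuation. acc=(acc<<6)|0x02=0x382
Completed: cp=U+0382 (starts at byte 0)
Byte[2]=E3: 3-byte lead, need 2 cont bytes. acc=0x3
Byte[3]=AD: continuation. acc=(acc<<6)|0x2D=0xED
Byte[4]=BC: continuation. acc=(acc<<6)|0x3C=0x3B7C
Completed: cp=U+3B7C (starts at byte 2)
Byte[5]=F0: 4-byte lead, need 3 cont bytes. acc=0x0
Byte[6]=95: continuation. acc=(acc<<6)|0x15=0x15
Byte[7]=93: continuation. acc=(acc<<6)|0x13=0x553
Byte[8]=BD: continuation. acc=(acc<<6)|0x3D=0x154FD
Completed: cp=U+154FD (starts at byte 5)
Byte[9]=E6: 3-byte lead, need 2 cont bytes. acc=0x6
Byte[10]=91: continuation. acc=(acc<<6)|0x11=0x191
Byte[11]=9D: continuation. acc=(acc<<6)|0x1D=0x645D
Completed: cp=U+645D (starts at byte 9)
Byte[12]=CC: 2-byte lead, need 1 cont bytes. acc=0xC
Byte[13]=A1: continuation. acc=(acc<<6)|0x21=0x321
Completed: cp=U+0321 (starts at byte 12)
Byte[14]=F0: 4-byte lead, need 3 cont bytes. acc=0x0
Byte[15]=A7: continuation. acc=(acc<<6)|0x27=0x27
Byte[16]=BF: continuation. acc=(acc<<6)|0x3F=0x9FF
Byte[17]=94: continuation. acc=(acc<<6)|0x14=0x27FD4
Completed: cp=U+27FD4 (starts at byte 14)

Answer: 0 2 5 9 12 14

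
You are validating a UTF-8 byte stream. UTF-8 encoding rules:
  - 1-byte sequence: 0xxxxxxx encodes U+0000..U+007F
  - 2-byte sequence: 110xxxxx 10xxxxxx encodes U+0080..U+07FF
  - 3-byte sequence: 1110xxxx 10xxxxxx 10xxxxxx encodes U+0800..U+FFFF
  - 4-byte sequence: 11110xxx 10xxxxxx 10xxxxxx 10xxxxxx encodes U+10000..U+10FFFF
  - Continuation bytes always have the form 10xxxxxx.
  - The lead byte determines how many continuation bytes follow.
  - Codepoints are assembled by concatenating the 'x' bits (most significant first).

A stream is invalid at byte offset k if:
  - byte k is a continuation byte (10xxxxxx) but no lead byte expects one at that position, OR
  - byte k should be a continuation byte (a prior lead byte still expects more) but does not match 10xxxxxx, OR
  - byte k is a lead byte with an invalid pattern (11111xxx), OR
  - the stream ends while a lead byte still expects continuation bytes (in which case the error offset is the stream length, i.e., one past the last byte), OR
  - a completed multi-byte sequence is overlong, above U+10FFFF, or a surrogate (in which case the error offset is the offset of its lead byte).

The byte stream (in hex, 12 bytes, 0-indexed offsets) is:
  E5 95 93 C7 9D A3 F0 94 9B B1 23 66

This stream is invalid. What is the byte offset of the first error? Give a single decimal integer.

Answer: 5

Derivation:
Byte[0]=E5: 3-byte lead, need 2 cont bytes. acc=0x5
Byte[1]=95: continuation. acc=(acc<<6)|0x15=0x155
Byte[2]=93: continuation. acc=(acc<<6)|0x13=0x5553
Completed: cp=U+5553 (starts at byte 0)
Byte[3]=C7: 2-byte lead, need 1 cont bytes. acc=0x7
Byte[4]=9D: continuation. acc=(acc<<6)|0x1D=0x1DD
Completed: cp=U+01DD (starts at byte 3)
Byte[5]=A3: INVALID lead byte (not 0xxx/110x/1110/11110)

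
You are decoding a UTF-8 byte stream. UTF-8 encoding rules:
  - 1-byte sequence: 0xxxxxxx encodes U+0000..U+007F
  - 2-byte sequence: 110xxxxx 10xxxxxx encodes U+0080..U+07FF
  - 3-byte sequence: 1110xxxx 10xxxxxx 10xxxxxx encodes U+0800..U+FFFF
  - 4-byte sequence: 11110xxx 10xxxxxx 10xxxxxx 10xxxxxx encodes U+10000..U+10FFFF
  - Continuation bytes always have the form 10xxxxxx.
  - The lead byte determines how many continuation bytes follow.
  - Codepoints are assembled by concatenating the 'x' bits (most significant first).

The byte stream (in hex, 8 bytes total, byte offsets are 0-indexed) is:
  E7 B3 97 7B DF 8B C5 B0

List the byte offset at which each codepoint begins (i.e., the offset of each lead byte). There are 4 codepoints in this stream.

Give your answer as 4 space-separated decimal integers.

Byte[0]=E7: 3-byte lead, need 2 cont bytes. acc=0x7
Byte[1]=B3: continuation. acc=(acc<<6)|0x33=0x1F3
Byte[2]=97: continuation. acc=(acc<<6)|0x17=0x7CD7
Completed: cp=U+7CD7 (starts at byte 0)
Byte[3]=7B: 1-byte ASCII. cp=U+007B
Byte[4]=DF: 2-byte lead, need 1 cont bytes. acc=0x1F
Byte[5]=8B: continuation. acc=(acc<<6)|0x0B=0x7CB
Completed: cp=U+07CB (starts at byte 4)
Byte[6]=C5: 2-byte lead, need 1 cont bytes. acc=0x5
Byte[7]=B0: continuation. acc=(acc<<6)|0x30=0x170
Completed: cp=U+0170 (starts at byte 6)

Answer: 0 3 4 6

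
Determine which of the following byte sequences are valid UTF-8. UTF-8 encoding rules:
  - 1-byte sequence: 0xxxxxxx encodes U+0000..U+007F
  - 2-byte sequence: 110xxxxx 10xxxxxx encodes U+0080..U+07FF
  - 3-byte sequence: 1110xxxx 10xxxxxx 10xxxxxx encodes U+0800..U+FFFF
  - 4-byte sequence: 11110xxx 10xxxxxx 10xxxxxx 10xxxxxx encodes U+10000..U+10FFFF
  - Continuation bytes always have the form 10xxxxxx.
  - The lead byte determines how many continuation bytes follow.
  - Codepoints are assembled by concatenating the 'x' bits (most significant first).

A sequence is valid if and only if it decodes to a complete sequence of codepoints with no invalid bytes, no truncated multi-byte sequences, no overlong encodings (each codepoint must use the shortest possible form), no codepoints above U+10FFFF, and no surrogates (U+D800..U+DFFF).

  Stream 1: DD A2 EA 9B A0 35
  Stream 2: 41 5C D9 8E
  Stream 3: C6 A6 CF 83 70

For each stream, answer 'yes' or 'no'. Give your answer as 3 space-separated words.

Stream 1: decodes cleanly. VALID
Stream 2: decodes cleanly. VALID
Stream 3: decodes cleanly. VALID

Answer: yes yes yes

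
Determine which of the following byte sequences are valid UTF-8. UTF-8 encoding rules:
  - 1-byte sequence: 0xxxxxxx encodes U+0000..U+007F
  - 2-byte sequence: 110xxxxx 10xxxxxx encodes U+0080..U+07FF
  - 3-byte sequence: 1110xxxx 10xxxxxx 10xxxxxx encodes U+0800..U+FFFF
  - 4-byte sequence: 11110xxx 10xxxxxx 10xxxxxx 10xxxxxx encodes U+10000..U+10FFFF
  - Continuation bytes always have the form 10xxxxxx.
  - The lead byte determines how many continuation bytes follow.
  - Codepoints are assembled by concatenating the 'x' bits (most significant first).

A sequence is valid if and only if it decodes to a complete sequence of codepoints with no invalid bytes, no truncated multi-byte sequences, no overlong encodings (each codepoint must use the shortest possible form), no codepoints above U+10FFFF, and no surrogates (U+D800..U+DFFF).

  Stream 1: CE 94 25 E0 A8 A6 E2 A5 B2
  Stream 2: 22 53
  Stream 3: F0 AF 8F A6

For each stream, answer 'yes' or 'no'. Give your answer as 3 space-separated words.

Answer: yes yes yes

Derivation:
Stream 1: decodes cleanly. VALID
Stream 2: decodes cleanly. VALID
Stream 3: decodes cleanly. VALID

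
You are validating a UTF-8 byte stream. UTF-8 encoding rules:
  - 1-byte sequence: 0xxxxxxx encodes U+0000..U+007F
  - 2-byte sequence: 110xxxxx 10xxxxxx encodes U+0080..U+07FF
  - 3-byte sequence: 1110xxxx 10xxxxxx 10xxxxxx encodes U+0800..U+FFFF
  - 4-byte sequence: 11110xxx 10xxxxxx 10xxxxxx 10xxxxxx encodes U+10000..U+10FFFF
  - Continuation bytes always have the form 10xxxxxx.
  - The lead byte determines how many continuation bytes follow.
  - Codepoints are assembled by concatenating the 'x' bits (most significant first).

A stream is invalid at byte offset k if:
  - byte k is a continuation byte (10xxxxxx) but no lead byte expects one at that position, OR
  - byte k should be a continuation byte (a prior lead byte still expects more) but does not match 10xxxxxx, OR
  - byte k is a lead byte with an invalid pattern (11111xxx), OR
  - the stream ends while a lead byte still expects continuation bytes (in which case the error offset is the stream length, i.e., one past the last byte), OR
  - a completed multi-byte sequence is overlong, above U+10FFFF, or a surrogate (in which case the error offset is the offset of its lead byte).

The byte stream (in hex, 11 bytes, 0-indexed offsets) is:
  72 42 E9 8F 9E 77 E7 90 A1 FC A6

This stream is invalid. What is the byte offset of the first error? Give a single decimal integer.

Byte[0]=72: 1-byte ASCII. cp=U+0072
Byte[1]=42: 1-byte ASCII. cp=U+0042
Byte[2]=E9: 3-byte lead, need 2 cont bytes. acc=0x9
Byte[3]=8F: continuation. acc=(acc<<6)|0x0F=0x24F
Byte[4]=9E: continuation. acc=(acc<<6)|0x1E=0x93DE
Completed: cp=U+93DE (starts at byte 2)
Byte[5]=77: 1-byte ASCII. cp=U+0077
Byte[6]=E7: 3-byte lead, need 2 cont bytes. acc=0x7
Byte[7]=90: continuation. acc=(acc<<6)|0x10=0x1D0
Byte[8]=A1: continuation. acc=(acc<<6)|0x21=0x7421
Completed: cp=U+7421 (starts at byte 6)
Byte[9]=FC: INVALID lead byte (not 0xxx/110x/1110/11110)

Answer: 9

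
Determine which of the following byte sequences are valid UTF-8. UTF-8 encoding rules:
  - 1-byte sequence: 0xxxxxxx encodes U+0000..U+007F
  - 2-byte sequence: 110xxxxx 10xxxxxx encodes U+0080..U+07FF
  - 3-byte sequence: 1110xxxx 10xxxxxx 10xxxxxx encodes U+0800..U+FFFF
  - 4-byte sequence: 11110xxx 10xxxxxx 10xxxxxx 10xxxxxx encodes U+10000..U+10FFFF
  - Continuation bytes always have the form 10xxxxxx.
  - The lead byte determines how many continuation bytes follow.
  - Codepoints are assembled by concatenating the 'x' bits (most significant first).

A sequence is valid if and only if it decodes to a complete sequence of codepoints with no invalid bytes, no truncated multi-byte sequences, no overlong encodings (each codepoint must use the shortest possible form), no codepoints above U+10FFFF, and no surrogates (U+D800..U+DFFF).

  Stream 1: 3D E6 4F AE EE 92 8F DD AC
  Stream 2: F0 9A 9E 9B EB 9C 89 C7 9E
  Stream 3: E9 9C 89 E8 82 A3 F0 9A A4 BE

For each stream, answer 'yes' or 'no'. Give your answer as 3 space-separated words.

Stream 1: error at byte offset 2. INVALID
Stream 2: decodes cleanly. VALID
Stream 3: decodes cleanly. VALID

Answer: no yes yes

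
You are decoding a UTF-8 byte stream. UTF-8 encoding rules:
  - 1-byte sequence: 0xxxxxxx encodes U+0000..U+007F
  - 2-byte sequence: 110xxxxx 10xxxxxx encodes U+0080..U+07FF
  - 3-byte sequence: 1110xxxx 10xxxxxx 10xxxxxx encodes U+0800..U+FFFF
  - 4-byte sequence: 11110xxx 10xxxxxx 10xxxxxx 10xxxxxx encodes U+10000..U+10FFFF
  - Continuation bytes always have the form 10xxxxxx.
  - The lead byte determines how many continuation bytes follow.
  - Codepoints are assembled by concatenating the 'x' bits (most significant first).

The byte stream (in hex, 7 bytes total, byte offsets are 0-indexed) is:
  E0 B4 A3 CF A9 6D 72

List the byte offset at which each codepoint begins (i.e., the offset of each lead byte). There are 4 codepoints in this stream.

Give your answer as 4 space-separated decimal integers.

Answer: 0 3 5 6

Derivation:
Byte[0]=E0: 3-byte lead, need 2 cont bytes. acc=0x0
Byte[1]=B4: continuation. acc=(acc<<6)|0x34=0x34
Byte[2]=A3: continuation. acc=(acc<<6)|0x23=0xD23
Completed: cp=U+0D23 (starts at byte 0)
Byte[3]=CF: 2-byte lead, need 1 cont bytes. acc=0xF
Byte[4]=A9: continuation. acc=(acc<<6)|0x29=0x3E9
Completed: cp=U+03E9 (starts at byte 3)
Byte[5]=6D: 1-byte ASCII. cp=U+006D
Byte[6]=72: 1-byte ASCII. cp=U+0072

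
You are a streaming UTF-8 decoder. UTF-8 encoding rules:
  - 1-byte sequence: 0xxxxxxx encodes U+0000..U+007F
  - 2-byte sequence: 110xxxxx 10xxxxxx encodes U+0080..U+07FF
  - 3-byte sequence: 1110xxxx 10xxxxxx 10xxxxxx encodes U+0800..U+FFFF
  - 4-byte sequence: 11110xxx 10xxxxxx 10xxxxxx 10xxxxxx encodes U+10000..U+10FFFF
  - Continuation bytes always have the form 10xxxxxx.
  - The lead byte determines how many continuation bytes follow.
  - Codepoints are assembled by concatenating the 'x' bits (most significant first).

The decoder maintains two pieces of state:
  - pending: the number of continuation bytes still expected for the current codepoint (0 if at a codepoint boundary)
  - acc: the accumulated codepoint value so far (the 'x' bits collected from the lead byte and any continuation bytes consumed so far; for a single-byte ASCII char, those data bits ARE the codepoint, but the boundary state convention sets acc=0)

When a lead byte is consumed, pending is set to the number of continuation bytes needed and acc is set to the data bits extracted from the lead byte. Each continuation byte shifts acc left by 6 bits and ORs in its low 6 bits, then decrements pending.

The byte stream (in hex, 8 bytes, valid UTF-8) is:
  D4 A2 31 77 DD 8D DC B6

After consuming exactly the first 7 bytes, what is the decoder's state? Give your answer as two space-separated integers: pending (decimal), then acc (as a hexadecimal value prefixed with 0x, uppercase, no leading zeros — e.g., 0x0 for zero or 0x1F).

Byte[0]=D4: 2-byte lead. pending=1, acc=0x14
Byte[1]=A2: continuation. acc=(acc<<6)|0x22=0x522, pending=0
Byte[2]=31: 1-byte. pending=0, acc=0x0
Byte[3]=77: 1-byte. pending=0, acc=0x0
Byte[4]=DD: 2-byte lead. pending=1, acc=0x1D
Byte[5]=8D: continuation. acc=(acc<<6)|0x0D=0x74D, pending=0
Byte[6]=DC: 2-byte lead. pending=1, acc=0x1C

Answer: 1 0x1C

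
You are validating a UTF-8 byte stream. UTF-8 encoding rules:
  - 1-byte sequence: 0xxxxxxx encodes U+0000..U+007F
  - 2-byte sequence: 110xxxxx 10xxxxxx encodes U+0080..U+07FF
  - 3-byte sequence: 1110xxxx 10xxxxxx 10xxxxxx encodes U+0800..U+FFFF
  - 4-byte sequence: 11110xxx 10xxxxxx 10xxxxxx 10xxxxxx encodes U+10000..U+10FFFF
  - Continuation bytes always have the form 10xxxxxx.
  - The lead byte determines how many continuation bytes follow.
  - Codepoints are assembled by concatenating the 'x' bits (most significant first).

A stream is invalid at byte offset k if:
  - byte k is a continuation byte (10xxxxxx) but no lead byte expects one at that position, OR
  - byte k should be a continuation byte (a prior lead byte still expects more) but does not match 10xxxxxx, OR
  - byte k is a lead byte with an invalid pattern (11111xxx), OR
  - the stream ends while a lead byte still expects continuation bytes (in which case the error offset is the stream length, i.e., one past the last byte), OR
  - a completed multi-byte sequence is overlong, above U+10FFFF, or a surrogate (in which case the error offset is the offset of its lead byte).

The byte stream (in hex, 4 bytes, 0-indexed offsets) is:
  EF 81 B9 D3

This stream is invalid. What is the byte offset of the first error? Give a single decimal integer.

Byte[0]=EF: 3-byte lead, need 2 cont bytes. acc=0xF
Byte[1]=81: continuation. acc=(acc<<6)|0x01=0x3C1
Byte[2]=B9: continuation. acc=(acc<<6)|0x39=0xF079
Completed: cp=U+F079 (starts at byte 0)
Byte[3]=D3: 2-byte lead, need 1 cont bytes. acc=0x13
Byte[4]: stream ended, expected continuation. INVALID

Answer: 4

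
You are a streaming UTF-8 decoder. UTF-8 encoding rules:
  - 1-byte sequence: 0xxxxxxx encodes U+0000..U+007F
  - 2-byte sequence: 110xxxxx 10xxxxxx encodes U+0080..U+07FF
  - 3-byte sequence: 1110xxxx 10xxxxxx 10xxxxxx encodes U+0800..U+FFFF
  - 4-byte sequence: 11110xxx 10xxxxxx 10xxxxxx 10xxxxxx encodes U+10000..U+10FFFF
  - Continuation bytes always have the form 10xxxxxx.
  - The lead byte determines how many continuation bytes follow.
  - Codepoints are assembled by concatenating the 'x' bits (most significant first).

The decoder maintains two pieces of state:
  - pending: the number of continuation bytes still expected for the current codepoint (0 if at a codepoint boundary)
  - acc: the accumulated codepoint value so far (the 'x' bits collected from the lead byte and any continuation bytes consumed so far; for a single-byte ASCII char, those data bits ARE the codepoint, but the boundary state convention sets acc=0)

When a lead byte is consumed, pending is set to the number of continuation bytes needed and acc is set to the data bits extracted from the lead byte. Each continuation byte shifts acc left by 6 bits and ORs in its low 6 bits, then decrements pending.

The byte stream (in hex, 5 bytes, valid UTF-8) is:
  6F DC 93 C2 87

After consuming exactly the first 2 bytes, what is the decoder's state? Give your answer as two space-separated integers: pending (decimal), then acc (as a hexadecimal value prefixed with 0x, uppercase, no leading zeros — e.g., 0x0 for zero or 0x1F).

Answer: 1 0x1C

Derivation:
Byte[0]=6F: 1-byte. pending=0, acc=0x0
Byte[1]=DC: 2-byte lead. pending=1, acc=0x1C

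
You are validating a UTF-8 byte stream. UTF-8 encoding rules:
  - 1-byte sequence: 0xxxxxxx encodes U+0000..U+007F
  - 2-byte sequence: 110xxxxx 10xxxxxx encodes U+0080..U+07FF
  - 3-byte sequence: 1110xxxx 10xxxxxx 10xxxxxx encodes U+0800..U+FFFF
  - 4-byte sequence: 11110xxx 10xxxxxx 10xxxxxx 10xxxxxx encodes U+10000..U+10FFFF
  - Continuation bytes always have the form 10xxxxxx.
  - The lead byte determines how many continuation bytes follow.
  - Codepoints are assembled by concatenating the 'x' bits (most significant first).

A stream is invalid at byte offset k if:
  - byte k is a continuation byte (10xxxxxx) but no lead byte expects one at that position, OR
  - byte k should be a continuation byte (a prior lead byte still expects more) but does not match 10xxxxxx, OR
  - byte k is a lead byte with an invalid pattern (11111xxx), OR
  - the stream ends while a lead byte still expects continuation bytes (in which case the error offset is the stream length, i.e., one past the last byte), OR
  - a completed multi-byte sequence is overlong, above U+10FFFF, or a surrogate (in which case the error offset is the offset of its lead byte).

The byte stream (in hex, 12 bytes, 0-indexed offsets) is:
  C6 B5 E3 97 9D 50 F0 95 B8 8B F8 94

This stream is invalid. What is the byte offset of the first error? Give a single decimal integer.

Byte[0]=C6: 2-byte lead, need 1 cont bytes. acc=0x6
Byte[1]=B5: continuation. acc=(acc<<6)|0x35=0x1B5
Completed: cp=U+01B5 (starts at byte 0)
Byte[2]=E3: 3-byte lead, need 2 cont bytes. acc=0x3
Byte[3]=97: continuation. acc=(acc<<6)|0x17=0xD7
Byte[4]=9D: continuation. acc=(acc<<6)|0x1D=0x35DD
Completed: cp=U+35DD (starts at byte 2)
Byte[5]=50: 1-byte ASCII. cp=U+0050
Byte[6]=F0: 4-byte lead, need 3 cont bytes. acc=0x0
Byte[7]=95: continuation. acc=(acc<<6)|0x15=0x15
Byte[8]=B8: continuation. acc=(acc<<6)|0x38=0x578
Byte[9]=8B: continuation. acc=(acc<<6)|0x0B=0x15E0B
Completed: cp=U+15E0B (starts at byte 6)
Byte[10]=F8: INVALID lead byte (not 0xxx/110x/1110/11110)

Answer: 10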